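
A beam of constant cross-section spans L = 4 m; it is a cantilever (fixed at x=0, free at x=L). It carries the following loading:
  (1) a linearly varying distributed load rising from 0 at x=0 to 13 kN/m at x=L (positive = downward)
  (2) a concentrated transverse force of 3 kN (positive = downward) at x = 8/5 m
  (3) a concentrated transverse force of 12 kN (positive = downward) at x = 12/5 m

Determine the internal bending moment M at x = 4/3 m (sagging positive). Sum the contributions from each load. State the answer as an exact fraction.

Load 1 — triangular load w₀=13 kN/m (0→w₀ over full span):
  M_1 = w₀Lx/2 - w₀L²/3 - w₀x³/(6L) = 13·4·(4/3)/2 - 13·4²/3 - 13·(4/3)³/(6·4) = -2912/81 kN·m
Load 2 — point force P=3 kN at a=8/5 m (b=L-a=12/5):
  M_2 = -P(a-x)  [x≤a] = -3·((8/5)-(4/3)) = -4/5 kN·m
Load 3 — point force P=12 kN at a=12/5 m (b=L-a=8/5):
  M_3 = -P(a-x)  [x≤a] = -12·((12/5)-(4/3)) = -64/5 kN·m
Superposition: M = Σ M_i = -20068/405 kN·m ≈ -49.550617 kN·m

M(4/3) = -20068/405 kN·m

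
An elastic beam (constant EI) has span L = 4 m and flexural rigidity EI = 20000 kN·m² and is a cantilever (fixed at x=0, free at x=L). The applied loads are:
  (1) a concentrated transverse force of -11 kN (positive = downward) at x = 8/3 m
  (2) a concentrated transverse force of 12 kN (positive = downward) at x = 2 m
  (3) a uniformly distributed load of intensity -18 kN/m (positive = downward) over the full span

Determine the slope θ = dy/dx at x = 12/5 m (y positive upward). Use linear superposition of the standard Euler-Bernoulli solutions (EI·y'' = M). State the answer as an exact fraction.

θ(12/5) = 1519/156250 rad

Load 1 — point force P=-11 kN at a=8/3 m (b=L-a=4/3):
  θ_1 = -Px(2a-x)/(2EI)  [x≤a] = -(-11)·(12/5)·(2·(8/3)-(12/5))/(2·20000) = 121/62500 rad
Load 2 — point force P=12 kN at a=2 m (b=L-a=2):
  θ_2 = -Pa²/(2EI)  [x>a] = -12·2²/(2·20000) = -3/2500 rad
Load 3 — uniform load w=-18 kN/m over full span:
  θ_3 = -wx(x²-3Lx+3L²)/(6EI) = -(-18)·(12/5)·((12/5)²-3·4·(12/5)+3·4²)/(6·20000) = 702/78125 rad
Superposition: θ = Σ θ_i = 1519/156250 rad ≈ 0.009722 rad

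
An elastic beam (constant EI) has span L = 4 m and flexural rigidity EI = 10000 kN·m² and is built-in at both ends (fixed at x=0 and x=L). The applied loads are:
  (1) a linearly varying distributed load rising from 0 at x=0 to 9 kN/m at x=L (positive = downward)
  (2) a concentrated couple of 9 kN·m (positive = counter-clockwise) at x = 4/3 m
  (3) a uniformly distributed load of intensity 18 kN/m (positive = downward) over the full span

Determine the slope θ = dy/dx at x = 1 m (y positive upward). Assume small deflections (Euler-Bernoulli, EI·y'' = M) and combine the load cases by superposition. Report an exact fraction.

Load 1 — triangular load w₀=9 kN/m (0→w₀ over full span):
  θ_1 = -w₀(2x(L-x)(L-2x)(x+2L)+x²(L-x)²)/(120LEI) = -9·(2·1·(4-1)·(4-2·1)·(1+2·4)+1²·(4-1)²)/(120·4·10000) = -351/1600000 rad
Load 2 — applied couple M₀=9 kN·m at a=4/3 m (b=L-a=8/3):
  θ_2 = (R_Ax²/2 - M_Ax)/EI  [x≤a] with R_A=3, M_A=0 = (3·1²/2 - 0·1)/10000 = 3/20000 rad
Load 3 — uniform load w=18 kN/m over full span:
  θ_3 = -wx(L-x)(L-2x)/(12EI) = -18·1·(4-1)·(4-2·1)/(12·10000) = -9/10000 rad
Superposition: θ = Σ θ_i = -1551/1600000 rad ≈ -0.000969 rad

θ(1) = -1551/1600000 rad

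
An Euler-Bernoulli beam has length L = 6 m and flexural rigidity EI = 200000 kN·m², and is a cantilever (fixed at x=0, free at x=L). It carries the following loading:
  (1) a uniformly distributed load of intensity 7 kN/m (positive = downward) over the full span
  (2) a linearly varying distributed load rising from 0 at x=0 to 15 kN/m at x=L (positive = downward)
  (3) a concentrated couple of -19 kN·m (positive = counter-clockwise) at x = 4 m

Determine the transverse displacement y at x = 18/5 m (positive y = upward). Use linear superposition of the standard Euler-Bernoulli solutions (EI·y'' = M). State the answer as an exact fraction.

Load 1 — uniform load w=7 kN/m over full span:
  y_1 = -wx²(x²-4Lx+6L²)/(24EI) = -7·(18/5)²·((18/5)²-4·6·(18/5)+6·6²)/(24·200000) = -168399/62500000 m
Load 2 — triangular load w₀=15 kN/m (0→w₀ over full span):
  y_2 = (w₀Lx³/12-w₀L²x²/6-w₀x⁵/(120L))/EI = (15·6·(18/5)³/12-15·6²·(18/5)²/6-15·(18/5)⁵/(120·6))/200000 = -1295433/312500000 m
Load 3 — applied couple M₀=-19 kN·m at a=4 m (b=L-a=2):
  y_3 = M₀x²/(2EI)  [x≤a] = (-19)·(18/5)²/(2·200000) = -1539/2500000 m
Superposition: y = Σ y_i = -2329803/312500000 m ≈ -0.007455 m

y(18/5) = -2329803/312500000 m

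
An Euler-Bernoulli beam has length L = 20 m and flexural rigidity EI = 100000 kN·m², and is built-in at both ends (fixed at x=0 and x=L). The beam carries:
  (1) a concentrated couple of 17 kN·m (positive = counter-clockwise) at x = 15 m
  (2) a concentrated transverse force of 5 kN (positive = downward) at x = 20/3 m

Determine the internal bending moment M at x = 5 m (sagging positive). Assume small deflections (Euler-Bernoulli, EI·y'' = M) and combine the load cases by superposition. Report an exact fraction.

M(5) = 2741/864 kN·m

Load 1 — applied couple M₀=17 kN·m at a=15 m (b=L-a=5):
  M_1 = R_Ax - M_A  [x≤a] with R_A=153/160, M_A=85/16 = (153/160)·5 - (85/16) = -17/32 kN·m
Load 2 — point force P=5 kN at a=20/3 m (b=L-a=40/3):
  M_2 = Pb²(3a+b)x/L³ - Pab²/L²  [x≤a] = 5·(40/3)²·(3·(20/3)+(40/3))·5/20³ - 5·(20/3)·(40/3)²/20² = 100/27 kN·m
Superposition: M = Σ M_i = 2741/864 kN·m ≈ 3.172454 kN·m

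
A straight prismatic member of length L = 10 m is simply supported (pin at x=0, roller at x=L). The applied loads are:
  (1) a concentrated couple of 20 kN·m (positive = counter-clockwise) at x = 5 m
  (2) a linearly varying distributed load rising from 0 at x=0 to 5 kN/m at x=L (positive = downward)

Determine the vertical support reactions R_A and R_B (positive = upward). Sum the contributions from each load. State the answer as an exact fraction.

Load 1 — applied couple M₀=20 kN·m at a=5 m (b=L-a=5):
  R_A = M₀/L = 20/10 = 2 kN
  R_B = -M₀/L = -20/10 = -2 kN
Load 2 — triangular load w₀=5 kN/m (0→w₀ over full span):
  R_A = w₀L/6 = 5·10/6 = 25/3 kN
  R_B = w₀L/3 = 5·10/3 = 50/3 kN
Superposition: R_A = 31/3 kN, R_B = 44/3 kN

R_A = 31/3 kN, R_B = 44/3 kN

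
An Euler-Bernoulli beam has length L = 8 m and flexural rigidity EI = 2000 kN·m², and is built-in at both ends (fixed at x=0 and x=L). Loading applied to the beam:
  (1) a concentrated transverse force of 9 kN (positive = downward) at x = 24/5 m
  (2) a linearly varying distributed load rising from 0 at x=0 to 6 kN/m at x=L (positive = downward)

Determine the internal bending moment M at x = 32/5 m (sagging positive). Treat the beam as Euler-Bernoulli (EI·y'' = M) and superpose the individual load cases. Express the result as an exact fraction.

M(32/5) = -328/625 kN·m

Load 1 — point force P=9 kN at a=24/5 m (b=L-a=16/5):
  M_1 = Pa²(a+3b)(L-x)/L³ - Pa²b/L²  [x>a] = 9·(24/5)²·((24/5)+3·(16/5))·(8-(32/5))/8³ - 9·(24/5)²·(16/5)/8² = -648/625 kN·m
Load 2 — triangular load w₀=6 kN/m (0→w₀ over full span):
  M_2 = 3w₀Lx/20 - w₀L²/30 - w₀x³/(6L) = 3·6·8·(32/5)/20 - 6·8²/30 - 6·(32/5)³/(6·8) = 64/125 kN·m
Superposition: M = Σ M_i = -328/625 kN·m ≈ -0.524800 kN·m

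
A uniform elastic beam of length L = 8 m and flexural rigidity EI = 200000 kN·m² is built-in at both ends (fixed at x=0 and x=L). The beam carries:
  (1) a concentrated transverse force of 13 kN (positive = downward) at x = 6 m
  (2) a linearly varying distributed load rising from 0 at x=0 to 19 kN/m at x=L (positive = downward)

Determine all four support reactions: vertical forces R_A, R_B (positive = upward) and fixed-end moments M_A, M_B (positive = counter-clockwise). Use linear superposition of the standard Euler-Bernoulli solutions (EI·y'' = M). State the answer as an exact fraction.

R_A = 3973/160 kN, M_A = 5449/120 kN·m, R_B = 10267/160 kN, M_B = -3017/40 kN·m

Load 1 — point force P=13 kN at a=6 m (b=L-a=2):
  R_A = Pb²(3a+b)/L³ = 13·2²·(3·6+2)/8³ = 65/32 kN
  M_A = Pab²/L² = 13·6·2²/8² = 39/8 kN·m
  R_B = Pa²(a+3b)/L³ = 13·6²·(6+3·2)/8³ = 351/32 kN
  M_B = -Pa²b/L² = -13·6²·2/8² = -117/8 kN·m
Load 2 — triangular load w₀=19 kN/m (0→w₀ over full span):
  R_A = 3w₀L/20 = 3·19·8/20 = 114/5 kN
  M_A = w₀L²/30 = 19·8²/30 = 608/15 kN·m
  R_B = 7w₀L/20 = 7·19·8/20 = 266/5 kN
  M_B = -w₀L²/20 = -19·8²/20 = -304/5 kN·m
Superposition: R_A = 3973/160 kN, M_A = 5449/120 kN·m, R_B = 10267/160 kN, M_B = -3017/40 kN·m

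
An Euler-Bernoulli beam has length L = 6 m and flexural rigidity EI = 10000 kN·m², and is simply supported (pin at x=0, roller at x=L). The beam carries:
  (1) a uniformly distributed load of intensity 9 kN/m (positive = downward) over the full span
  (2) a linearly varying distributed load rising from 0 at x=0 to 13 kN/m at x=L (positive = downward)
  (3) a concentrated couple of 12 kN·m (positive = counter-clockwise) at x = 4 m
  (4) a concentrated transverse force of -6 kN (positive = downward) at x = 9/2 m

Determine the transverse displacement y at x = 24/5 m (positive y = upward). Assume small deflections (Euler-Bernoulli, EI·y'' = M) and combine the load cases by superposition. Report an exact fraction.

Load 1 — uniform load w=9 kN/m over full span:
  y_1 = -wx(L³-2Lx²+x³)/(24EI) = -9·(24/5)·(6³-2·6·(24/5)²+(24/5)³)/(24·10000) = -7047/781250 m
Load 2 — triangular load w₀=13 kN/m (0→w₀ over full span):
  y_2 = -w₀x(7L⁴-10L²x²+3x⁴)/(360LEI) = -13·(24/5)·(7·6⁴-10·6²·(24/5)²+3·(24/5)⁴)/(360·6·10000) = -133731/19531250 m
Load 3 — applied couple M₀=12 kN·m at a=4 m (b=L-a=2):
  y_3 = (M₀x³/(6L)-M₀(x-a)²/2+C₁x)/EI  [x>a] with C₁=M₀(3b²-L²)/(6L)=-8 = (12·(24/5)³/(6·6)-12·((24/5)-4)²/2+(-8)·(24/5))/10000 = -42/78125 m
Load 4 — point force P=-6 kN at a=9/2 m (b=L-a=3/2):
  y_4 = -Pa(L-x)(2Lx-a²-x²)/(6LEI)  [x>a] = -(-6)·(9/2)·(6-(24/5))·(2·6·(24/5)-(9/2)²-(24/5)²)/(6·6·10000) = 12879/10000000 m
Superposition: y = Σ y_i = -18896109/1250000000 m ≈ -0.015117 m

y(24/5) = -18896109/1250000000 m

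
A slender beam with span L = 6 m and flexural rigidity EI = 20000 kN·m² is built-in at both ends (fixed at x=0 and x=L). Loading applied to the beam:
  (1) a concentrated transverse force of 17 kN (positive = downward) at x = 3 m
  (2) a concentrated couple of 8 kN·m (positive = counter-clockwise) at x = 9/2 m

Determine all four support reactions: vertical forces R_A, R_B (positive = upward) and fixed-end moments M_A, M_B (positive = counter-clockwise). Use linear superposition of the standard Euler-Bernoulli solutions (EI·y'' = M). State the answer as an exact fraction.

R_A = 10 kN, M_A = 61/4 kN·m, R_B = 7 kN, M_B = -57/4 kN·m

Load 1 — point force P=17 kN at a=3 m (b=L-a=3):
  R_A = Pb²(3a+b)/L³ = 17·3²·(3·3+3)/6³ = 17/2 kN
  M_A = Pab²/L² = 17·3·3²/6² = 51/4 kN·m
  R_B = Pa²(a+3b)/L³ = 17·3²·(3+3·3)/6³ = 17/2 kN
  M_B = -Pa²b/L² = -17·3²·3/6² = -51/4 kN·m
Load 2 — applied couple M₀=8 kN·m at a=9/2 m (b=L-a=3/2):
  R_A = 6M₀ab/L³ = 6·8·(9/2)·(3/2)/6³ = 3/2 kN
  M_A = M₀b(2a-b)/L² = 8·(3/2)·(2·(9/2)-(3/2))/6² = 5/2 kN·m
  R_B = -6M₀ab/L³ = -6·8·(9/2)·(3/2)/6³ = -3/2 kN
  M_B = M₀a(2b-a)/L² = 8·(9/2)·(2·(3/2)-(9/2))/6² = -3/2 kN·m
Superposition: R_A = 10 kN, M_A = 61/4 kN·m, R_B = 7 kN, M_B = -57/4 kN·m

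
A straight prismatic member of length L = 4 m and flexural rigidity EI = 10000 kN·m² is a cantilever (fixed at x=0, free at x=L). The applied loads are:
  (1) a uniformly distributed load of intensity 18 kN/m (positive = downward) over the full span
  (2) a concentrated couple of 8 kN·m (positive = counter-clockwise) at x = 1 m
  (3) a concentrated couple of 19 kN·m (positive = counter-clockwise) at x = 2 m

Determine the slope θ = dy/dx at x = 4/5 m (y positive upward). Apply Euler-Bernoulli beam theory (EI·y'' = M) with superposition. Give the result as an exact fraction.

Load 1 — uniform load w=18 kN/m over full span:
  θ_1 = -wx(x²-3Lx+3L²)/(6EI) = -18·(4/5)·((4/5)²-3·4·(4/5)+3·4²)/(6·10000) = -732/78125 rad
Load 2 — applied couple M₀=8 kN·m at a=1 m (b=L-a=3):
  θ_2 = M₀x/EI  [x≤a] = 8·(4/5)/10000 = 2/3125 rad
Load 3 — applied couple M₀=19 kN·m at a=2 m (b=L-a=2):
  θ_3 = M₀x/EI  [x≤a] = 19·(4/5)/10000 = 19/12500 rad
Superposition: θ = Σ θ_i = -2253/312500 rad ≈ -0.007210 rad

θ(4/5) = -2253/312500 rad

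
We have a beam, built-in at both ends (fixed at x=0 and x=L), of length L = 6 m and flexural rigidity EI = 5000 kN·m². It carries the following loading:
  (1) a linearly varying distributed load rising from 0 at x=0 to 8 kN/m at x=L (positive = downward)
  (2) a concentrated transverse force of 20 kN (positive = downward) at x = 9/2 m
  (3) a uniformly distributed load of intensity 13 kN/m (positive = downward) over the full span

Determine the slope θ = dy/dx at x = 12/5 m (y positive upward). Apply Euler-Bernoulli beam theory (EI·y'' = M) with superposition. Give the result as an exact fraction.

Load 1 — triangular load w₀=8 kN/m (0→w₀ over full span):
  θ_1 = -w₀(2x(L-x)(L-2x)(x+2L)+x²(L-x)²)/(120LEI) = -8·(2·(12/5)·(6-(12/5))·(6-2·(12/5))·((12/5)+2·6)+(12/5)²·(6-(12/5))²)/(120·6·5000) = -324/390625 rad
Load 2 — point force P=20 kN at a=9/2 m (b=L-a=3/2):
  θ_2 = -Pb²x(2aL-(3a+b)x)/(2L³EI)  [x≤a] = -20·(3/2)²·(12/5)·(2·(9/2)·6-(3·(9/2)+(3/2))·(12/5))/(2·6³·5000) = -9/10000 rad
Load 3 — uniform load w=13 kN/m over full span:
  θ_3 = -wx(L-x)(L-2x)/(12EI) = -13·(12/5)·(6-(12/5))·(6-2·(12/5))/(12·5000) = -351/156250 rad
Superposition: θ = Σ θ_i = -24849/6250000 rad ≈ -0.003976 rad

θ(12/5) = -24849/6250000 rad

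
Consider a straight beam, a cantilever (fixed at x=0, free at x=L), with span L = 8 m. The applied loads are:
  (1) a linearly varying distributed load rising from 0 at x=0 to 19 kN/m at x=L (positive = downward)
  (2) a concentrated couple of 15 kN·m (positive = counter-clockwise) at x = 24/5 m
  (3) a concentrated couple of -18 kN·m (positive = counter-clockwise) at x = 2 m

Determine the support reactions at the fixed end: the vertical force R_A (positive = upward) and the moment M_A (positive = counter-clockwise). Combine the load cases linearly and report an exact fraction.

R_A = 76 kN, M_A = 1225/3 kN·m

Load 1 — triangular load w₀=19 kN/m (0→w₀ over full span):
  R_A = w₀L/2 = 19·8/2 = 76 kN
  M_A = w₀L²/3 = 19·8²/3 = 1216/3 kN·m
Load 2 — applied couple M₀=15 kN·m at a=24/5 m (b=L-a=16/5):
  R_A = 0 kN
  M_A = -M₀ = -15 kN·m
Load 3 — applied couple M₀=-18 kN·m at a=2 m (b=L-a=6):
  R_A = 0 kN
  M_A = -M₀ = -(-18) = 18 kN·m
Superposition: R_A = 76 kN, M_A = 1225/3 kN·m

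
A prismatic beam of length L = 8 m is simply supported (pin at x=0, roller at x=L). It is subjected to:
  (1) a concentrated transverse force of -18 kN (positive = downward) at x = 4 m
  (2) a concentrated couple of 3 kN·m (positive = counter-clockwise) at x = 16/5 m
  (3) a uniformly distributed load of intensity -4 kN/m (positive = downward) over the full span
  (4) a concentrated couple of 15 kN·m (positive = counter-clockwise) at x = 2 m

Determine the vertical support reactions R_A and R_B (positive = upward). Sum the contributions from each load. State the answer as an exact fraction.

R_A = -91/4 kN, R_B = -109/4 kN

Load 1 — point force P=-18 kN at a=4 m (b=L-a=4):
  R_A = Pb/L = (-18)·4/8 = -9 kN
  R_B = Pa/L = (-18)·4/8 = -9 kN
Load 2 — applied couple M₀=3 kN·m at a=16/5 m (b=L-a=24/5):
  R_A = M₀/L = 3/8 kN
  R_B = -M₀/L = -3/8 kN
Load 3 — uniform load w=-4 kN/m over full span:
  R_A = wL/2 = (-4)·8/2 = -16 kN
  R_B = wL/2 = (-4)·8/2 = -16 kN
Load 4 — applied couple M₀=15 kN·m at a=2 m (b=L-a=6):
  R_A = M₀/L = 15/8 kN
  R_B = -M₀/L = -15/8 kN
Superposition: R_A = -91/4 kN, R_B = -109/4 kN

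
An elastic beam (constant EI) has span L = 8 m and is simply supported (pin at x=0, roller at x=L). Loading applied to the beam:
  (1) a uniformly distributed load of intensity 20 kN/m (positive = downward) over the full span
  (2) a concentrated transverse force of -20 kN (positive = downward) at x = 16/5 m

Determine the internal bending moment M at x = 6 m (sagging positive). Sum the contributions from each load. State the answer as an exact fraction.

M(6) = 104 kN·m

Load 1 — uniform load w=20 kN/m over full span:
  M_1 = wx(L-x)/2 = 20·6·(8-6)/2 = 120 kN·m
Load 2 — point force P=-20 kN at a=16/5 m (b=L-a=24/5):
  M_2 = Pa(L-x)/L  [x>a] = (-20)·(16/5)·(8-6)/8 = -16 kN·m
Superposition: M = Σ M_i = 104 kN·m ≈ 104.000000 kN·m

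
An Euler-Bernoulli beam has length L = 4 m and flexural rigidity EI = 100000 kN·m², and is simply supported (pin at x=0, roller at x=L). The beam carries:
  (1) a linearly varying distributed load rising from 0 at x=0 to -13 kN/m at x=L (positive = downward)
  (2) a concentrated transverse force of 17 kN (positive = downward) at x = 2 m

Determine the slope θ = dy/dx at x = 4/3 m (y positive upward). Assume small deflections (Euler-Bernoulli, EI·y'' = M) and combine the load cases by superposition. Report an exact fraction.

θ(4/3) = -659/121500000 rad

Load 1 — triangular load w₀=-13 kN/m (0→w₀ over full span):
  θ_1 = -w₀(7L⁴-30L²x²+15x⁴)/(360LEI) = -(-13)·(7·4⁴-30·4²·(4/3)²+15·(4/3)⁴)/(360·4·100000) = 338/3796875 rad
Load 2 — point force P=17 kN at a=2 m (b=L-a=2):
  θ_2 = -Pb(L²-b²-3x²)/(6LEI)  [x≤a] = -17·2·(4²-2²-3·(4/3)²)/(6·4·100000) = -17/180000 rad
Superposition: θ = Σ θ_i = -659/121500000 rad ≈ -0.000005 rad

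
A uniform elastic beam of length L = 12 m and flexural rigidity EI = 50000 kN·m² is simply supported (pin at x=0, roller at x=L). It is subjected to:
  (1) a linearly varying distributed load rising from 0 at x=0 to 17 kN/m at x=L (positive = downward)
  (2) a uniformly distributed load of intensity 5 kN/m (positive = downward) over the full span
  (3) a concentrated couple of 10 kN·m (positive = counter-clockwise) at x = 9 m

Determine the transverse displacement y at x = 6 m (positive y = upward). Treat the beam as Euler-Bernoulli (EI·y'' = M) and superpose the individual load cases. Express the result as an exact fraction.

y(6) = -297/4000 m

Load 1 — triangular load w₀=17 kN/m (0→w₀ over full span):
  y_1 = -w₀x(7L⁴-10L²x²+3x⁴)/(360LEI) = -17·6·(7·12⁴-10·12²·6²+3·6⁴)/(360·12·50000) = -459/10000 m
Load 2 — uniform load w=5 kN/m over full span:
  y_2 = -wx(L³-2Lx²+x³)/(24EI) = -5·6·(12³-2·12·6²+6³)/(24·50000) = -27/1000 m
Load 3 — applied couple M₀=10 kN·m at a=9 m (b=L-a=3):
  y_3 = (M₀x³/(6L)+C₁x)/EI  [x≤a] with C₁=M₀(3b²-L²)/(6L)=-65/4 = (10·6³/(6·12)+(-65/4)·6)/50000 = -27/20000 m
Superposition: y = Σ y_i = -297/4000 m ≈ -0.074250 m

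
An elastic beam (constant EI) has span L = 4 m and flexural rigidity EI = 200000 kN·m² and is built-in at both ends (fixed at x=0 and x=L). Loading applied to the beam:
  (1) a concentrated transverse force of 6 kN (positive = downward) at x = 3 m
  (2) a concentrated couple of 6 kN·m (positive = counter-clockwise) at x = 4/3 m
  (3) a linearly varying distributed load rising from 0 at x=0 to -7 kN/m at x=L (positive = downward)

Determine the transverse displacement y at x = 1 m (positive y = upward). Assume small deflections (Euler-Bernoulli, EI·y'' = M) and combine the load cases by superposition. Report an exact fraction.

y(1) = 133/24000000 m

Load 1 — point force P=6 kN at a=3 m (b=L-a=1):
  y_1 = -Pb²x²(3aL-(3a+b)x)/(6L³EI)  [x≤a] = -6·1²·1²·(3·3·4-(3·3+1)·1)/(6·4³·200000) = -13/6400000 m
Load 2 — applied couple M₀=6 kN·m at a=4/3 m (b=L-a=8/3):
  y_2 = (R_Ax³/6 - M_Ax²/2)/EI  [x≤a] with R_A=2, M_A=0 = (2·1³/6 - 0·1²/2)/200000 = 1/600000 m
Load 3 — triangular load w₀=-7 kN/m (0→w₀ over full span):
  y_3 = -w₀x²(L-x)²(x+2L)/(120LEI) = -(-7)·1²·(4-1)²·(1+2·4)/(120·4·200000) = 189/32000000 m
Superposition: y = Σ y_i = 133/24000000 m ≈ 0.000006 m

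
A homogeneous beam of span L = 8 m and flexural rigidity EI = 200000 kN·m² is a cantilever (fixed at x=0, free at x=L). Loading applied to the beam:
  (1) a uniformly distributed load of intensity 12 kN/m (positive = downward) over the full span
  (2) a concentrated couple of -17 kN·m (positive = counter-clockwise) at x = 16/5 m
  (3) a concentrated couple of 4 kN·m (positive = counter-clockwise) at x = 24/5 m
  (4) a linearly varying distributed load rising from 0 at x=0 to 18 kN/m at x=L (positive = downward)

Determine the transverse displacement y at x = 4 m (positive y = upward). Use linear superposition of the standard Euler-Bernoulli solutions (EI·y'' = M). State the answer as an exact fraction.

y(4) = -1796/78125 m

Load 1 — uniform load w=12 kN/m over full span:
  y_1 = -wx²(x²-4Lx+6L²)/(24EI) = -12·4²·(4²-4·8·4+6·8²)/(24·200000) = -34/3125 m
Load 2 — applied couple M₀=-17 kN·m at a=16/5 m (b=L-a=24/5):
  y_2 = M₀a(2x-a)/(2EI)  [x>a] = (-17)·(16/5)·(2·4-(16/5))/(2·200000) = -51/78125 m
Load 3 — applied couple M₀=4 kN·m at a=24/5 m (b=L-a=16/5):
  y_3 = M₀x²/(2EI)  [x≤a] = 4·4²/(2·200000) = 1/6250 m
Load 4 — triangular load w₀=18 kN/m (0→w₀ over full span):
  y_4 = (w₀Lx³/12-w₀L²x²/6-w₀x⁵/(120L))/EI = (18·8·4³/12-18·8²·4²/6-18·4⁵/(120·8))/200000 = -363/31250 m
Superposition: y = Σ y_i = -1796/78125 m ≈ -0.022989 m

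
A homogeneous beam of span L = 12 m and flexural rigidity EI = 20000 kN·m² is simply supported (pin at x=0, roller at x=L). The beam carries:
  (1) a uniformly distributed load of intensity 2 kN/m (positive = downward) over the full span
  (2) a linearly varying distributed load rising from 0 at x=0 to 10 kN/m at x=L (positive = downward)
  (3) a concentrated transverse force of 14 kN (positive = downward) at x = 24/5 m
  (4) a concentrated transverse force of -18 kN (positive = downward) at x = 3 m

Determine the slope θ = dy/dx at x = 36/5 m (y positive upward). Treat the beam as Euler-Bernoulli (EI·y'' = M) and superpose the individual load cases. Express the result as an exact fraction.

Load 1 — uniform load w=2 kN/m over full span:
  θ_1 = -w(L³-6Lx²+4x³)/(24EI) = -2·(12³-6·12·(36/5)²+4·(36/5)³)/(24·20000) = 333/156250 rad
Load 2 — triangular load w₀=10 kN/m (0→w₀ over full span):
  θ_2 = -w₀(7L⁴-30L²x²+15x⁴)/(360LEI) = -10·(7·12⁴-30·12²·(36/5)²+15·(36/5)⁴)/(360·12·20000) = 348/78125 rad
Load 3 — point force P=14 kN at a=24/5 m (b=L-a=36/5):
  θ_3 = -Pa(2L²-6Lx+3x²+a²)/(6LEI)  [x>a] = -14·(24/5)·(2·12²-6·12·(36/5)+3·(36/5)²+(24/5)²)/(6·12·20000) = 189/78125 rad
Load 4 — point force P=-18 kN at a=3 m (b=L-a=9):
  θ_4 = -Pa(2L²-6Lx+3x²+a²)/(6LEI)  [x>a] = -(-18)·3·(2·12²-6·12·(36/5)+3·(36/5)²+3²)/(6·12·20000) = -4941/2000000 rad
Superposition: θ = Σ θ_i = 65343/10000000 rad ≈ 0.006534 rad

θ(36/5) = 65343/10000000 rad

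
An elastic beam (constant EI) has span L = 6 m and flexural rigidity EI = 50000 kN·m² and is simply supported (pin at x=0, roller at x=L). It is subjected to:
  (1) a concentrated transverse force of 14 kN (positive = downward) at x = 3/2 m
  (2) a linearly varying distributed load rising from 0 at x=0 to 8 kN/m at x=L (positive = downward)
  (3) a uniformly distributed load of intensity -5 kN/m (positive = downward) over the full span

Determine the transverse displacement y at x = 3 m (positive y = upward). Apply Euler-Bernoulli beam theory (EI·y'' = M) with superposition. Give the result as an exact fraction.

Load 1 — point force P=14 kN at a=3/2 m (b=L-a=9/2):
  y_1 = -Pa(L-x)(2Lx-a²-x²)/(6LEI)  [x>a] = -14·(3/2)·(6-3)·(2·6·3-(3/2)²-3²)/(6·6·50000) = -693/800000 m
Load 2 — triangular load w₀=8 kN/m (0→w₀ over full span):
  y_2 = -w₀x(7L⁴-10L²x²+3x⁴)/(360LEI) = -8·3·(7·6⁴-10·6²·3²+3·3⁴)/(360·6·50000) = -27/20000 m
Load 3 — uniform load w=-5 kN/m over full span:
  y_3 = -wx(L³-2Lx²+x³)/(24EI) = -(-5)·3·(6³-2·6·3²+3³)/(24·50000) = 27/16000 m
Superposition: y = Σ y_i = -423/800000 m ≈ -0.000529 m

y(3) = -423/800000 m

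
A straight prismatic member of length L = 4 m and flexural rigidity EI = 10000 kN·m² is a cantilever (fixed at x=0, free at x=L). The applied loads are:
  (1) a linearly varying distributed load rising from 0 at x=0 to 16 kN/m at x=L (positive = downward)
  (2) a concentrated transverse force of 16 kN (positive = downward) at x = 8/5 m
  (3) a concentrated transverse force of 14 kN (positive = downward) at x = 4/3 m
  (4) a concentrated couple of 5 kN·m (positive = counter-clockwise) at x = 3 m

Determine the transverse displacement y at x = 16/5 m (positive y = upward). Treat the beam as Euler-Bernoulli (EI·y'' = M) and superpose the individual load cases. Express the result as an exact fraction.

y(16/5) = -852356677/25312500000 m

Load 1 — triangular load w₀=16 kN/m (0→w₀ over full span):
  y_1 = (w₀Lx³/12-w₀L²x²/6-w₀x⁵/(120L))/EI = (16·4·(16/5)³/12-16·4²·(16/5)²/6-16·(16/5)⁵/(120·4))/10000 = -800768/29296875 m
Load 2 — point force P=16 kN at a=8/5 m (b=L-a=12/5):
  y_2 = -Pa²(3x-a)/(6EI)  [x>a] = -16·(8/5)²·(3·(16/5)-(8/5))/(6·10000) = -256/46875 m
Load 3 — point force P=14 kN at a=4/3 m (b=L-a=8/3):
  y_3 = -Pa²(3x-a)/(6EI)  [x>a] = -14·(4/3)²·(3·(16/5)-(4/3))/(6·10000) = -868/253125 m
Load 4 — applied couple M₀=5 kN·m at a=3 m (b=L-a=1):
  y_4 = M₀a(2x-a)/(2EI)  [x>a] = 5·3·(2·(16/5)-3)/(2·10000) = 51/20000 m
Superposition: y = Σ y_i = -852356677/25312500000 m ≈ -0.033673 m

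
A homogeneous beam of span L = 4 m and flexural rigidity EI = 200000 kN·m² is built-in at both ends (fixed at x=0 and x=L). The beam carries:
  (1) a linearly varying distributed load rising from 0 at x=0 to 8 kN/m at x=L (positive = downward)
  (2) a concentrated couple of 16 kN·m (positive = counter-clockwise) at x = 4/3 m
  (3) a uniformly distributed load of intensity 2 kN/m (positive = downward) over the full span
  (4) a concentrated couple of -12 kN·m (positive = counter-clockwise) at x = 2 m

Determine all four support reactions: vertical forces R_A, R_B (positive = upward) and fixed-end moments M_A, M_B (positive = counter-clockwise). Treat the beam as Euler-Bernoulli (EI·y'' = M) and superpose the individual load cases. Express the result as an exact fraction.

R_A = 289/30 kN, M_A = 59/15 kN·m, R_B = 431/30 kN, M_B = -101/15 kN·m

Load 1 — triangular load w₀=8 kN/m (0→w₀ over full span):
  R_A = 3w₀L/20 = 3·8·4/20 = 24/5 kN
  M_A = w₀L²/30 = 8·4²/30 = 64/15 kN·m
  R_B = 7w₀L/20 = 7·8·4/20 = 56/5 kN
  M_B = -w₀L²/20 = -8·4²/20 = -32/5 kN·m
Load 2 — applied couple M₀=16 kN·m at a=4/3 m (b=L-a=8/3):
  R_A = 6M₀ab/L³ = 6·16·(4/3)·(8/3)/4³ = 16/3 kN
  M_A = M₀b(2a-b)/L² = 16·(8/3)·(2·(4/3)-(8/3))/4² = 0 kN·m
  R_B = -6M₀ab/L³ = -6·16·(4/3)·(8/3)/4³ = -16/3 kN
  M_B = M₀a(2b-a)/L² = 16·(4/3)·(2·(8/3)-(4/3))/4² = 16/3 kN·m
Load 3 — uniform load w=2 kN/m over full span:
  R_A = wL/2 = 2·4/2 = 4 kN
  M_A = wL²/12 = 2·4²/12 = 8/3 kN·m
  R_B = wL/2 = 2·4/2 = 4 kN
  M_B = -wL²/12 = -2·4²/12 = -8/3 kN·m
Load 4 — applied couple M₀=-12 kN·m at a=2 m (b=L-a=2):
  R_A = 6M₀ab/L³ = 6·(-12)·2·2/4³ = -9/2 kN
  M_A = M₀b(2a-b)/L² = (-12)·2·(2·2-2)/4² = -3 kN·m
  R_B = -6M₀ab/L³ = -6·(-12)·2·2/4³ = 9/2 kN
  M_B = M₀a(2b-a)/L² = (-12)·2·(2·2-2)/4² = -3 kN·m
Superposition: R_A = 289/30 kN, M_A = 59/15 kN·m, R_B = 431/30 kN, M_B = -101/15 kN·m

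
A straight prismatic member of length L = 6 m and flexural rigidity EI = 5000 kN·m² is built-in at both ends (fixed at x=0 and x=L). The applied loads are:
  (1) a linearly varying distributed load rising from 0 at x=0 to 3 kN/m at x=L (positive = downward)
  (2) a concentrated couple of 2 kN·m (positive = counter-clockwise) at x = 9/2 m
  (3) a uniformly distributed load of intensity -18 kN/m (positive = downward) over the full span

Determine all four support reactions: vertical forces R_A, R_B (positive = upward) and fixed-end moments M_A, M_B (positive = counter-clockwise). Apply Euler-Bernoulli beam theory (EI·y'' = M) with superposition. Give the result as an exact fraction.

R_A = -2037/40 kN, M_A = -1991/40 kN·m, R_B = -1923/40 kN, M_B = 1929/40 kN·m

Load 1 — triangular load w₀=3 kN/m (0→w₀ over full span):
  R_A = 3w₀L/20 = 3·3·6/20 = 27/10 kN
  M_A = w₀L²/30 = 3·6²/30 = 18/5 kN·m
  R_B = 7w₀L/20 = 7·3·6/20 = 63/10 kN
  M_B = -w₀L²/20 = -3·6²/20 = -27/5 kN·m
Load 2 — applied couple M₀=2 kN·m at a=9/2 m (b=L-a=3/2):
  R_A = 6M₀ab/L³ = 6·2·(9/2)·(3/2)/6³ = 3/8 kN
  M_A = M₀b(2a-b)/L² = 2·(3/2)·(2·(9/2)-(3/2))/6² = 5/8 kN·m
  R_B = -6M₀ab/L³ = -6·2·(9/2)·(3/2)/6³ = -3/8 kN
  M_B = M₀a(2b-a)/L² = 2·(9/2)·(2·(3/2)-(9/2))/6² = -3/8 kN·m
Load 3 — uniform load w=-18 kN/m over full span:
  R_A = wL/2 = (-18)·6/2 = -54 kN
  M_A = wL²/12 = (-18)·6²/12 = -54 kN·m
  R_B = wL/2 = (-18)·6/2 = -54 kN
  M_B = -wL²/12 = -(-18)·6²/12 = 54 kN·m
Superposition: R_A = -2037/40 kN, M_A = -1991/40 kN·m, R_B = -1923/40 kN, M_B = 1929/40 kN·m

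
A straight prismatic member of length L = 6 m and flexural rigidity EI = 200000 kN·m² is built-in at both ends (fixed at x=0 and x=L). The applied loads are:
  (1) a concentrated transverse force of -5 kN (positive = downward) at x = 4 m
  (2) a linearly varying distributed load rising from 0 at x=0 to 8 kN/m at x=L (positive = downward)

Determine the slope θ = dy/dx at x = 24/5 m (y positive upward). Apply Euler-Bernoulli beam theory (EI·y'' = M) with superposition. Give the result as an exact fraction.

Load 1 — point force P=-5 kN at a=4 m (b=L-a=2):
  θ_1 = Pa²(L-x)(2bL-(3b+a)(L-x))/(2L³EI)  [x>a] = (-5)·4²·(6-(24/5))·(2·2·6-(3·2+4)·(6-(24/5)))/(2·6³·200000) = -1/75000 rad
Load 2 — triangular load w₀=8 kN/m (0→w₀ over full span):
  θ_2 = -w₀(2x(L-x)(L-2x)(x+2L)+x²(L-x)²)/(120LEI) = -8·(2·(24/5)·(6-(24/5))·(6-2·(24/5))·((24/5)+2·6)+(24/5)²·(6-(24/5))²)/(120·6·200000) = 72/1953125 rad
Superposition: θ = Σ θ_i = 1103/46875000 rad ≈ 0.000024 rad

θ(24/5) = 1103/46875000 rad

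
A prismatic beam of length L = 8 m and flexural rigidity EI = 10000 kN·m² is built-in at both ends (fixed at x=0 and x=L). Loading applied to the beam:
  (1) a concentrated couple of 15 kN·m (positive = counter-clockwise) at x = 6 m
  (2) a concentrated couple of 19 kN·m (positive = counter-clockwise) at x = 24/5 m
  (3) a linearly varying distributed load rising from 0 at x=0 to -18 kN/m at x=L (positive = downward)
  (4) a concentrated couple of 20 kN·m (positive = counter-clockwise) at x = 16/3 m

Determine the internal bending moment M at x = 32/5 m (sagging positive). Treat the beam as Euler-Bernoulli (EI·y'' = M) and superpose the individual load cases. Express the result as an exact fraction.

M(32/5) = -97493/6000 kN·m

Load 1 — applied couple M₀=15 kN·m at a=6 m (b=L-a=2):
  M_1 = R_Ax - M_A - M₀  [x>a] with R_A=135/64, M_A=75/16 = (135/64)·(32/5) - (75/16) - 15 = -99/16 kN·m
Load 2 — applied couple M₀=19 kN·m at a=24/5 m (b=L-a=16/5):
  M_2 = R_Ax - M_A - M₀  [x>a] with R_A=171/50, M_A=152/25 = (171/50)·(32/5) - (152/25) - 19 = -399/125 kN·m
Load 3 — triangular load w₀=-18 kN/m (0→w₀ over full span):
  M_3 = 3w₀Lx/20 - w₀L²/30 - w₀x³/(6L) = 3·(-18)·8·(32/5)/20 - (-18)·8²/30 - (-18)·(32/5)³/(6·8) = -192/125 kN·m
Load 4 — applied couple M₀=20 kN·m at a=16/3 m (b=L-a=8/3):
  M_4 = R_Ax - M_A - M₀  [x>a] with R_A=10/3, M_A=20/3 = (10/3)·(32/5) - (20/3) - 20 = -16/3 kN·m
Superposition: M = Σ M_i = -97493/6000 kN·m ≈ -16.248833 kN·m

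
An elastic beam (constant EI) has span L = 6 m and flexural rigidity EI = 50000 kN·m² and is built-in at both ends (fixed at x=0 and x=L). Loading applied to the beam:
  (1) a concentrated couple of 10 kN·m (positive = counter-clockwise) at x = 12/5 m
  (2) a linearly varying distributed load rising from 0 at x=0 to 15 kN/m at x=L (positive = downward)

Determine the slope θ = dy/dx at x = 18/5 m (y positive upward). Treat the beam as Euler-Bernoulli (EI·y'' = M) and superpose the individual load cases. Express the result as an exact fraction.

Load 1 — applied couple M₀=10 kN·m at a=12/5 m (b=L-a=18/5):
  θ_1 = (R_Ax²/2 - M_Ax - M₀(x-a))/EI  [x>a] with R_A=12/5, M_A=6/5 = ((12/5)·(18/5)²/2 - (6/5)·(18/5) - 10·((18/5)-(12/5)))/50000 = -6/390625 rad
Load 2 — triangular load w₀=15 kN/m (0→w₀ over full span):
  θ_2 = -w₀(2x(L-x)(L-2x)(x+2L)+x²(L-x)²)/(120LEI) = -15·(2·(18/5)·(6-(18/5))·(6-2·(18/5))·((18/5)+2·6)+(18/5)²·(6-(18/5))²)/(120·6·50000) = 81/781250 rad
Superposition: θ = Σ θ_i = 69/781250 rad ≈ 0.000088 rad

θ(18/5) = 69/781250 rad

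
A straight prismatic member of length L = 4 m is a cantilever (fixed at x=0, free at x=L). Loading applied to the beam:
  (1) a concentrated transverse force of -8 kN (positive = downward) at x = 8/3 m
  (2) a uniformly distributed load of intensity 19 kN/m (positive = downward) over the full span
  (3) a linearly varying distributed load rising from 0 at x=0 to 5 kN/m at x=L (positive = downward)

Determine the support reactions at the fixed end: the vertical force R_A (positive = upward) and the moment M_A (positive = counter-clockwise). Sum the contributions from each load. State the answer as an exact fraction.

Load 1 — point force P=-8 kN at a=8/3 m (b=L-a=4/3):
  R_A = P = (-8) = -8 kN
  M_A = Pa = (-8)·(8/3) = -64/3 kN·m
Load 2 — uniform load w=19 kN/m over full span:
  R_A = wL = 19·4 = 76 kN
  M_A = wL²/2 = 19·4²/2 = 152 kN·m
Load 3 — triangular load w₀=5 kN/m (0→w₀ over full span):
  R_A = w₀L/2 = 5·4/2 = 10 kN
  M_A = w₀L²/3 = 5·4²/3 = 80/3 kN·m
Superposition: R_A = 78 kN, M_A = 472/3 kN·m

R_A = 78 kN, M_A = 472/3 kN·m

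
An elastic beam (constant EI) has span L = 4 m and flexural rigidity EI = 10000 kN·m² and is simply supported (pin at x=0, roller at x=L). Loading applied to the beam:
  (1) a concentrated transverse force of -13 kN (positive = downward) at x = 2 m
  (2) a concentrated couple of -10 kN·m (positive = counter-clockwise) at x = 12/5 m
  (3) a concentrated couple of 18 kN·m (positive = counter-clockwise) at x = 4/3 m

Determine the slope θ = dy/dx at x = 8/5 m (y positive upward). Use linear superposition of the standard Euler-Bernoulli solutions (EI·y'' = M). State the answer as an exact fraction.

Load 1 — point force P=-13 kN at a=2 m (b=L-a=2):
  θ_1 = -Pb(L²-b²-3x²)/(6LEI)  [x≤a] = -(-13)·2·(4²-2²-3·(8/5)²)/(6·4·10000) = 117/250000 rad
Load 2 — applied couple M₀=-10 kN·m at a=12/5 m (b=L-a=8/5):
  θ_2 = (M₀x²/(2L)+C₁)/EI  [x≤a] with C₁=M₀(3b²-L²)/(6L)=52/15 = ((-10)·(8/5)²/(2·4)+(52/15))/10000 = 1/37500 rad
Load 3 — applied couple M₀=18 kN·m at a=4/3 m (b=L-a=8/3):
  θ_3 = (M₀x²/(2L)-M₀(x-a)+C₁)/EI  [x>a] with C₁=M₀(3b²-L²)/(6L)=4 = (18·(8/5)²/(2·4)-18·((8/5)-(4/3))+4)/10000 = 31/62500 rad
Superposition: θ = Σ θ_i = 743/750000 rad ≈ 0.000991 rad

θ(8/5) = 743/750000 rad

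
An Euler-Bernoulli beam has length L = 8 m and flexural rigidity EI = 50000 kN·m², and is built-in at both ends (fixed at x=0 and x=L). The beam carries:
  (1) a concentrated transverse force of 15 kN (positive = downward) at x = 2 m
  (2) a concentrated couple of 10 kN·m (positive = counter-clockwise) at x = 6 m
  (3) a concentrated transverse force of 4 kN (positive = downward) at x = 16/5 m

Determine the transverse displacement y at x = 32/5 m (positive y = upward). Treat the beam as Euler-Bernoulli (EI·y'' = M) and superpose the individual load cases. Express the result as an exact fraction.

y(32/5) = -34954/146484375 m

Load 1 — point force P=15 kN at a=2 m (b=L-a=6):
  y_1 = -Pa²(L-x)²(3bL-(3b+a)(L-x))/(6L³EI)  [x>a] = -15·2²·(8-(32/5))²·(3·6·8-(3·6+2)·(8-(32/5)))/(6·8³·50000) = -7/62500 m
Load 2 — applied couple M₀=10 kN·m at a=6 m (b=L-a=2):
  y_2 = (R_Ax³/6 - M_Ax²/2 - M₀(x-a)²/2)/EI  [x>a] with R_A=45/32, M_A=25/8 = ((45/32)·(32/5)³/6 - (25/8)·(32/5)²/2 - 10·((32/5)-6)²/2)/50000 = -21/312500 m
Load 3 — point force P=4 kN at a=16/5 m (b=L-a=24/5):
  y_3 = -Pa²(L-x)²(3bL-(3b+a)(L-x))/(6L³EI)  [x>a] = -4·(16/5)²·(8-(32/5))²·(3·(24/5)·8-(3·(24/5)+(16/5))·(8-(32/5)))/(6·8³·50000) = -8704/146484375 m
Superposition: y = Σ y_i = -34954/146484375 m ≈ -0.000239 m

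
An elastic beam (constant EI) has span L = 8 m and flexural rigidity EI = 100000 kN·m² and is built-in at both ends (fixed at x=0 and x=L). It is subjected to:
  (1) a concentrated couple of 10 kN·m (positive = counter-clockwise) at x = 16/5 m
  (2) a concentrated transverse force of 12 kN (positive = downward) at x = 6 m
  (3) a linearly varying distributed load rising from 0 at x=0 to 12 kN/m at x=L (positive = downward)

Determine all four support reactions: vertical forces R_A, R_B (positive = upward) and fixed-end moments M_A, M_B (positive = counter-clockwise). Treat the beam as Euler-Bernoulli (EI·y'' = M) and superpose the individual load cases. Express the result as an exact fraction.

Load 1 — applied couple M₀=10 kN·m at a=16/5 m (b=L-a=24/5):
  R_A = 6M₀ab/L³ = 6·10·(16/5)·(24/5)/8³ = 9/5 kN
  M_A = M₀b(2a-b)/L² = 10·(24/5)·(2·(16/5)-(24/5))/8² = 6/5 kN·m
  R_B = -6M₀ab/L³ = -6·10·(16/5)·(24/5)/8³ = -9/5 kN
  M_B = M₀a(2b-a)/L² = 10·(16/5)·(2·(24/5)-(16/5))/8² = 16/5 kN·m
Load 2 — point force P=12 kN at a=6 m (b=L-a=2):
  R_A = Pb²(3a+b)/L³ = 12·2²·(3·6+2)/8³ = 15/8 kN
  M_A = Pab²/L² = 12·6·2²/8² = 9/2 kN·m
  R_B = Pa²(a+3b)/L³ = 12·6²·(6+3·2)/8³ = 81/8 kN
  M_B = -Pa²b/L² = -12·6²·2/8² = -27/2 kN·m
Load 3 — triangular load w₀=12 kN/m (0→w₀ over full span):
  R_A = 3w₀L/20 = 3·12·8/20 = 72/5 kN
  M_A = w₀L²/30 = 12·8²/30 = 128/5 kN·m
  R_B = 7w₀L/20 = 7·12·8/20 = 168/5 kN
  M_B = -w₀L²/20 = -12·8²/20 = -192/5 kN·m
Superposition: R_A = 723/40 kN, M_A = 313/10 kN·m, R_B = 1677/40 kN, M_B = -487/10 kN·m

R_A = 723/40 kN, M_A = 313/10 kN·m, R_B = 1677/40 kN, M_B = -487/10 kN·m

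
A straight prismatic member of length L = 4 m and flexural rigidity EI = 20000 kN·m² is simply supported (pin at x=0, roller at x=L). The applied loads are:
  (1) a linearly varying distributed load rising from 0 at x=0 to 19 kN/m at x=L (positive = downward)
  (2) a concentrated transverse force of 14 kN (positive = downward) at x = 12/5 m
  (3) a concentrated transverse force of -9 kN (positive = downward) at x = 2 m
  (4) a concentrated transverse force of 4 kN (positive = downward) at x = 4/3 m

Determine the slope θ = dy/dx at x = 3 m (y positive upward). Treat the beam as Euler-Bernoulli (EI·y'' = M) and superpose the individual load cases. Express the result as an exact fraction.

Load 1 — triangular load w₀=19 kN/m (0→w₀ over full span):
  θ_1 = -w₀(7L⁴-30L²x²+15x⁴)/(360LEI) = -19·(7·4⁴-30·4²·3²+15·3⁴)/(360·4·20000) = 24947/28800000 rad
Load 2 — point force P=14 kN at a=12/5 m (b=L-a=8/5):
  θ_2 = -Pa(2L²-6Lx+3x²+a²)/(6LEI)  [x>a] = -14·(12/5)·(2·4²-6·4·3+3·3²+(12/5)²)/(6·4·20000) = 1267/2500000 rad
Load 3 — point force P=-9 kN at a=2 m (b=L-a=2):
  θ_3 = -Pa(2L²-6Lx+3x²+a²)/(6LEI)  [x>a] = -(-9)·2·(2·4²-6·4·3+3·3²+2²)/(6·4·20000) = -27/80000 rad
Load 4 — point force P=4 kN at a=4/3 m (b=L-a=8/3):
  θ_4 = -Pa(2L²-6Lx+3x²+a²)/(6LEI)  [x>a] = -4·(4/3)·(2·4²-6·4·3+3·3²+(4/3)²)/(6·4·20000) = 101/810000 rad
Superposition: θ = Σ θ_i = 7518139/6480000000 rad ≈ 0.001160 rad

θ(3) = 7518139/6480000000 rad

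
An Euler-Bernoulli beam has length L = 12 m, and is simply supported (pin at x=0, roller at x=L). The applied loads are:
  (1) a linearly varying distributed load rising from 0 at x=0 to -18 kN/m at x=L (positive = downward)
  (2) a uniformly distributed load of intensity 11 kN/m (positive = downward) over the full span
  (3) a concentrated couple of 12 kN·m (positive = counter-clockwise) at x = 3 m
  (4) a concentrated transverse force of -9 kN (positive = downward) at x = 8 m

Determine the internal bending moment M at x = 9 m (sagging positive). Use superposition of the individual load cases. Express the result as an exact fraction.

Load 1 — triangular load w₀=-18 kN/m (0→w₀ over full span):
  M_1 = w₀Lx/6 - w₀x³/(6L) = (-18)·12·9/6 - (-18)·9³/(6·12) = -567/4 kN·m
Load 2 — uniform load w=11 kN/m over full span:
  M_2 = wx(L-x)/2 = 11·9·(12-9)/2 = 297/2 kN·m
Load 3 — applied couple M₀=12 kN·m at a=3 m (b=L-a=9):
  M_3 = M₀x/L - M₀  [x>a] = 12·9/12 - 12 = -3 kN·m
Load 4 — point force P=-9 kN at a=8 m (b=L-a=4):
  M_4 = Pa(L-x)/L  [x>a] = (-9)·8·(12-9)/12 = -18 kN·m
Superposition: M = Σ M_i = -57/4 kN·m ≈ -14.250000 kN·m

M(9) = -57/4 kN·m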